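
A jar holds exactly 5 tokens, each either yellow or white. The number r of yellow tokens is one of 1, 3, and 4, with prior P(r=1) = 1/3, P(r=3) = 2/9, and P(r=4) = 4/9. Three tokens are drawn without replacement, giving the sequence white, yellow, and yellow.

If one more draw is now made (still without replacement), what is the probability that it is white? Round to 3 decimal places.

0.167

The likelihood of the observed sequence under each hypothesis: P(data | r = 1) = (4/5)(1/4)(0/3) = 0; P(data | r = 3) = (2/5)(3/4)(2/3) = 1/5; P(data | r = 4) = (1/5)(4/4)(3/3) = 1/5.
Multiplying each by its prior: 1/3 · 0 = 0, 2/9 · 1/5 = 2/45, 4/9 · 1/5 = 4/45; summing to 2/15.
Normalising, the posterior is P(r = 1 | data) = 0, P(r = 3 | data) = 1/3, P(r = 4 | data) = 2/3.
So P(white next | data) = Σ P(white next | H) P(H | data) = (1/2)(1/3) + (0)(2/3) = 1/6.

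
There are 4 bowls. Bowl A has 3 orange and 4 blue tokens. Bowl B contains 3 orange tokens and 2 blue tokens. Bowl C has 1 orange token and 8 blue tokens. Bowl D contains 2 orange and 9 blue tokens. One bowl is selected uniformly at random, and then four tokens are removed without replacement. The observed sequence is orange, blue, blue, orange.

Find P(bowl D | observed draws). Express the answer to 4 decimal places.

Under each hypothesis, the probability of the observed sequence is: P(data | bowl A) = (3/7)(4/6)(3/5)(2/4) = 0.085714; P(data | bowl B) = (3/5)(2/4)(1/3)(2/2) = 0.1; P(data | bowl C) = (1/9)(8/8)(7/7)(0/6) = 0; P(data | bowl D) = (2/11)(9/10)(8/9)(1/8) = 0.018182.
The prior-weighted likelihoods are 1/4 · 0.085714 = 0.021429, 1/4 · 0.1 = 0.025, 1/4 · 0 = 0, 1/4 · 0.018182 = 0.0045455; summing to 0.050974.
Hence P(bowl D | data) = (0.0045455) / (0.050974) = 0.089172.

0.0892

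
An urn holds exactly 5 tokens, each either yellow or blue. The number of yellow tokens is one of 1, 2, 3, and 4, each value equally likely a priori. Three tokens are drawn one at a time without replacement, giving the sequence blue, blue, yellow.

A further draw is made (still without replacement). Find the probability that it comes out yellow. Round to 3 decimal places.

0.400

The likelihood of the observed sequence under each hypothesis: P(data | r = 1) = (4/5)(3/4)(1/3) = 1/5; P(data | r = 2) = (3/5)(2/4)(2/3) = 1/5; P(data | r = 3) = (2/5)(1/4)(3/3) = 1/10; P(data | r = 4) = (1/5)(0/4) = 0.
Multiplying each by its prior: 1/4 · 1/5 = 1/20, 1/4 · 1/5 = 1/20, 1/4 · 1/10 = 1/40, 1/4 · 0 = 0; summing to 1/8.
The posterior is then P(r = 1 | data) = 2/5, P(r = 2 | data) = 2/5, P(r = 3 | data) = 1/5, P(r = 4 | data) = 0.
The predictive probability is P(yellow next | data) = (0)(2/5) + (1/2)(2/5) + (1)(1/5) = 2/5.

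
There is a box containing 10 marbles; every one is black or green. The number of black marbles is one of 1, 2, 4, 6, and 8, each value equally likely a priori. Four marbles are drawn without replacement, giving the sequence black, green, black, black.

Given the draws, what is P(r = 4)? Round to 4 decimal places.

The likelihood of the observed sequence under each hypothesis: P(data | r = 1) = (1/10)(9/9)(0/8) = 0; P(data | r = 2) = (2/10)(8/9)(1/8)(0/7) = 0; P(data | r = 4) = (4/10)(6/9)(3/8)(2/7) = 1/35; P(data | r = 6) = (6/10)(4/9)(5/8)(4/7) = 2/21; P(data | r = 8) = (8/10)(2/9)(7/8)(6/7) = 2/15.
The prior-weighted likelihoods are 1/5 · 0 = 0, 1/5 · 0 = 0, 1/5 · 1/35 = 1/175, 1/5 · 2/21 = 2/105, 1/5 · 2/15 = 2/75; these sum to 9/175.
By Bayes' rule, P(r = 4 | data) = (1/175) / (9/175) = 1/9.

0.1111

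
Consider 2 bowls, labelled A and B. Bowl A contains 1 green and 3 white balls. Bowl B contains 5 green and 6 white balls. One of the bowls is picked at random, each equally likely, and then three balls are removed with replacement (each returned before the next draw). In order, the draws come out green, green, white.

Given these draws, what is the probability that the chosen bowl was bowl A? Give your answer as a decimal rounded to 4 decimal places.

Under each hypothesis, the probability of the observed sequence is: P(data | bowl A) = (1/4)(1/4)(3/4) = 0.046875; P(data | bowl B) = (5/11)(5/11)(6/11) = 0.1127.
Weighting by the prior gives 1/2 · 0.046875 = 0.023438, 1/2 · 0.1127 = 0.056349; with total 0.079786.
Hence P(bowl A | data) = (0.023438) / (0.079786) = 0.29375.

0.2938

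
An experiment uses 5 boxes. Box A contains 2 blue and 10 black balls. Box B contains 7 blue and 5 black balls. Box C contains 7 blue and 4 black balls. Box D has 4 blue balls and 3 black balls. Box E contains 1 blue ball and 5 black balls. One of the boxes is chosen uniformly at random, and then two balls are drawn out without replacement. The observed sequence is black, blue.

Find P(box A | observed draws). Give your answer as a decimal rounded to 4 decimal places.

For each hypothesis, P(data | H) works out to: P(data | box A) = (10/12)(2/11) = 0.15152; P(data | box B) = (5/12)(7/11) = 0.26515; P(data | box C) = (4/11)(7/10) = 0.25455; P(data | box D) = (3/7)(4/6) = 0.28571; P(data | box E) = (5/6)(1/5) = 0.16667.
The prior-weighted likelihoods are 1/5 · 0.15152 = 0.030303, 1/5 · 0.26515 = 0.05303, 1/5 · 0.25455 = 0.050909, 1/5 · 0.28571 = 0.057143, 1/5 · 0.16667 = 0.033333; these sum to 0.22472.
Therefore the posterior P(box A | data) = (0.030303) / (0.22472) = 0.13485.

0.1348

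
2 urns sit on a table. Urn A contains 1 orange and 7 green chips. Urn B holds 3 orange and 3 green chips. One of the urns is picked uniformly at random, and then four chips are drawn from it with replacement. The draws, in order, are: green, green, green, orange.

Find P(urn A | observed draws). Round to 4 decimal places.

0.5726

For each hypothesis, P(data | H) works out to: P(data | urn A) = (7/8)(7/8)(7/8)(1/8) = 0.08374; P(data | urn B) = (3/6)(3/6)(3/6)(3/6) = 0.0625.
Multiplying each by its prior: 1/2 · 0.08374 = 0.04187, 1/2 · 0.0625 = 0.03125; summing to 0.07312.
Therefore the posterior P(urn A | data) = (0.04187) / (0.07312) = 0.57262.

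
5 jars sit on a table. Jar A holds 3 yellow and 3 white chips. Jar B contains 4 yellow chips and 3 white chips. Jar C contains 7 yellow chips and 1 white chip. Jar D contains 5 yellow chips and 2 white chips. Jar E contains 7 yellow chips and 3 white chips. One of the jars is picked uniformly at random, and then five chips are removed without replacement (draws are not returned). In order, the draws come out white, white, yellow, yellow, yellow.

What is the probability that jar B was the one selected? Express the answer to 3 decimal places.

0.291

The likelihood of the observed sequence under each hypothesis: P(data | jar A) = (3/6)(2/5)(3/4)(2/3)(1/2) = 1/20; P(data | jar B) = (3/7)(2/6)(4/5)(3/4)(2/3) = 2/35; P(data | jar C) = (1/8)(0/7) = 0; P(data | jar D) = (2/7)(1/6)(5/5)(4/4)(3/3) = 1/21; P(data | jar E) = (3/10)(2/9)(7/8)(6/7)(5/6) = 1/24.
The prior-weighted likelihoods are 1/5 · 1/20 = 1/100, 1/5 · 2/35 = 2/175, 1/5 · 0 = 0, 1/5 · 1/21 = 1/105, 1/5 · 1/24 = 1/120; with total 11/280.
By Bayes' rule, P(jar B | data) = (2/175) / (11/280) = 16/55.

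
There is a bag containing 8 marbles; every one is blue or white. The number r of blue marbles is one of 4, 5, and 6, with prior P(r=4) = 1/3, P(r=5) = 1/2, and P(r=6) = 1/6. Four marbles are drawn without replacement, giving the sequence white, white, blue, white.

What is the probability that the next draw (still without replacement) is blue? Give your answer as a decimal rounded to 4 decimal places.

0.8298

For each hypothesis, P(data | H) works out to: P(data | r = 4) = (4/8)(3/7)(4/6)(2/5) = 0.057143; P(data | r = 5) = (3/8)(2/7)(5/6)(1/5) = 0.017857; P(data | r = 6) = (2/8)(1/7)(6/6)(0/5) = 0.
The prior-weighted likelihoods are 1/3 · 0.057143 = 0.019048, 1/2 · 0.017857 = 0.0089286, 1/6 · 0 = 0; with total 0.027976.
Normalising, the posterior is P(r = 4 | data) = 0.68085, P(r = 5 | data) = 0.31915, P(r = 6 | data) = 0.
So P(blue next | data) = Σ P(blue next | H) P(H | data) = (3/4)(0.68085) + (1)(0.31915) = 0.82979.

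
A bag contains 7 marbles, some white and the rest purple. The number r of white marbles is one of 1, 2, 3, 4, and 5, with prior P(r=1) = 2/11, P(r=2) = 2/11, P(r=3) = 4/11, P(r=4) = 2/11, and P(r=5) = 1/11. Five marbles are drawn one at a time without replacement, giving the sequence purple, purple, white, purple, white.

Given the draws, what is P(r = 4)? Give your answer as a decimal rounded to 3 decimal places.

For each hypothesis, P(data | H) works out to: P(data | r = 1) = (6/7)(5/6)(1/5)(4/4)(0/3) = 0; P(data | r = 2) = (5/7)(4/6)(2/5)(3/4)(1/3) = 1/21; P(data | r = 3) = (4/7)(3/6)(3/5)(2/4)(2/3) = 2/35; P(data | r = 4) = (3/7)(2/6)(4/5)(1/4)(3/3) = 1/35; P(data | r = 5) = (2/7)(1/6)(5/5)(0/4) = 0.
The prior-weighted likelihoods are 2/11 · 0 = 0, 2/11 · 1/21 = 2/231, 4/11 · 2/35 = 8/385, 2/11 · 1/35 = 2/385, 1/11 · 0 = 0; summing to 8/231.
Therefore the posterior P(r = 4 | data) = (2/385) / (8/231) = 3/20.

0.150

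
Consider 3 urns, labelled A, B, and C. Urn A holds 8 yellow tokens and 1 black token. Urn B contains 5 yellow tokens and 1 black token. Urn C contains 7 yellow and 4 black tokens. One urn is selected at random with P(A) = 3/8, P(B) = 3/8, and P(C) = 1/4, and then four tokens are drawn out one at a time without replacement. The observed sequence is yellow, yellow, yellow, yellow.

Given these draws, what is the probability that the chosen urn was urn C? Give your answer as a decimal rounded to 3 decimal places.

0.074

Compute the likelihood of the observed sequence for each case: P(data | urn A) = (8/9)(7/8)(6/7)(5/6) = 5/9; P(data | urn B) = (5/6)(4/5)(3/4)(2/3) = 1/3; P(data | urn C) = (7/11)(6/10)(5/9)(4/8) = 7/66.
Weighting by the prior gives 3/8 · 5/9 = 5/24, 3/8 · 1/3 = 1/8, 1/4 · 7/66 = 7/264; these sum to 95/264.
By Bayes' rule, P(urn C | data) = (7/264) / (95/264) = 7/95.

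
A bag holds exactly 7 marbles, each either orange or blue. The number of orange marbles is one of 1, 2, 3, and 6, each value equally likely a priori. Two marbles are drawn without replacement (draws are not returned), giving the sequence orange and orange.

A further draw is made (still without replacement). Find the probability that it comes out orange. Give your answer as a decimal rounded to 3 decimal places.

For each hypothesis, P(data | H) works out to: P(data | r = 1) = (1/7)(0/6) = 0; P(data | r = 2) = (2/7)(1/6) = 1/21; P(data | r = 3) = (3/7)(2/6) = 1/7; P(data | r = 6) = (6/7)(5/6) = 5/7.
Weighting by the prior gives 1/4 · 0 = 0, 1/4 · 1/21 = 1/84, 1/4 · 1/7 = 1/28, 1/4 · 5/7 = 5/28; summing to 19/84.
Dividing through by the total gives posterior P(r = 1 | data) = 0, P(r = 2 | data) = 1/19, P(r = 3 | data) = 3/19, P(r = 6 | data) = 15/19.
The predictive probability is P(orange next | data) = (0)(1/19) + (1/5)(3/19) + (4/5)(15/19) = 63/95.

0.663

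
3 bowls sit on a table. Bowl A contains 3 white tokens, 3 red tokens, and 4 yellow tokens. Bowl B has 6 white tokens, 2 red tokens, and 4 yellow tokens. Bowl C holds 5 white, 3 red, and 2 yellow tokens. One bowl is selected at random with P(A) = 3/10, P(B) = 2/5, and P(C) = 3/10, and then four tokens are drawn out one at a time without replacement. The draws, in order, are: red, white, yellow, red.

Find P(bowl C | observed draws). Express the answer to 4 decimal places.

0.3770

For each hypothesis, P(data | H) works out to: P(data | bowl A) = (3/10)(3/9)(4/8)(2/7) = 0.014286; P(data | bowl B) = (2/12)(6/11)(4/10)(1/9) = 0.0040404; P(data | bowl C) = (3/10)(5/9)(2/8)(2/7) = 0.011905.
Multiplying each by its prior: 3/10 · 0.014286 = 0.0042857, 2/5 · 0.0040404 = 0.0016162, 3/10 · 0.011905 = 0.0035714; these sum to 0.0094733.
Hence P(bowl C | data) = (0.0035714) / (0.0094733) = 0.377.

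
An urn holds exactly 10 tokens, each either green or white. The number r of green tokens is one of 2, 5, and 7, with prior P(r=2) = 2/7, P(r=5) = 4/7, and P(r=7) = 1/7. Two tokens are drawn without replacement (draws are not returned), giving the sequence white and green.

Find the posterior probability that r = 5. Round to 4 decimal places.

0.6536

Compute the likelihood of the observed sequence for each case: P(data | r = 2) = (8/10)(2/9) = 8/45; P(data | r = 5) = (5/10)(5/9) = 5/18; P(data | r = 7) = (3/10)(7/9) = 7/30.
The prior-weighted likelihoods are 2/7 · 8/45 = 16/315, 4/7 · 5/18 = 10/63, 1/7 · 7/30 = 1/30; with total 17/70.
Therefore the posterior P(r = 5 | data) = (10/63) / (17/70) = 100/153.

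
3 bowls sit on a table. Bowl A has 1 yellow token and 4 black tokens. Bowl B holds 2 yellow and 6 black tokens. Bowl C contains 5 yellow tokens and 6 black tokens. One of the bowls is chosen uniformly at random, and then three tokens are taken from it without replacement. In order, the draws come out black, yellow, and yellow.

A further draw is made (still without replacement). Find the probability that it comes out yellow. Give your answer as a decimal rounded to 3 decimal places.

Compute the likelihood of the observed sequence for each case: P(data | bowl A) = (4/5)(1/4)(0/3) = 0; P(data | bowl B) = (6/8)(2/7)(1/6) = 0.035714; P(data | bowl C) = (6/11)(5/10)(4/9) = 0.12121.
Multiplying each by its prior: 1/3 · 0 = 0, 1/3 · 0.035714 = 0.011905, 1/3 · 0.12121 = 0.040404; summing to 0.052309.
Normalising, the posterior is P(bowl A | data) = 0, P(bowl B | data) = 0.22759, P(bowl C | data) = 0.77241.
The predictive probability is P(yellow next | data) = (0)(0.22759) + (3/8)(0.77241) = 0.28966.

0.290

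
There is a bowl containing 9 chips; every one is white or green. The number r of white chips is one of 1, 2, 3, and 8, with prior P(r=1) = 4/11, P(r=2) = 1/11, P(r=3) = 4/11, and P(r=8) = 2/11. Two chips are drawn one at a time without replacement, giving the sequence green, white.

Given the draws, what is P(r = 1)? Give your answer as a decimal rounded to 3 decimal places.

0.239

The likelihood of the observed sequence under each hypothesis: P(data | r = 1) = (8/9)(1/8) = 1/9; P(data | r = 2) = (7/9)(2/8) = 7/36; P(data | r = 3) = (6/9)(3/8) = 1/4; P(data | r = 8) = (1/9)(8/8) = 1/9.
The prior-weighted likelihoods are 4/11 · 1/9 = 4/99, 1/11 · 7/36 = 7/396, 4/11 · 1/4 = 1/11, 2/11 · 1/9 = 2/99; summing to 67/396.
Therefore the posterior P(r = 1 | data) = (4/99) / (67/396) = 16/67.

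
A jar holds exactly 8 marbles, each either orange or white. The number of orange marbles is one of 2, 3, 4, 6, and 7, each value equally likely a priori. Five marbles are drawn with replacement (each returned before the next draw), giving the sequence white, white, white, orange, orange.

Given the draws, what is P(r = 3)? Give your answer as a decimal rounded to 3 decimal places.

0.336

Under each hypothesis, the probability of the observed sequence is: P(data | r = 2) = (6/8)(6/8)(6/8)(2/8)(2/8) = 0.026367; P(data | r = 3) = (5/8)(5/8)(5/8)(3/8)(3/8) = 0.034332; P(data | r = 4) = (4/8)(4/8)(4/8)(4/8)(4/8) = 0.03125; P(data | r = 6) = (2/8)(2/8)(2/8)(6/8)(6/8) = 0.0087891; P(data | r = 7) = (1/8)(1/8)(1/8)(7/8)(7/8) = 0.0014954.
The prior-weighted likelihoods are 1/5 · 0.026367 = 0.0052734, 1/5 · 0.034332 = 0.0068665, 1/5 · 0.03125 = 0.00625, 1/5 · 0.0087891 = 0.0017578, 1/5 · 0.0014954 = 0.00029907; with total 0.020447.
By Bayes' rule, P(r = 3 | data) = (0.0068665) / (0.020447) = 0.33582.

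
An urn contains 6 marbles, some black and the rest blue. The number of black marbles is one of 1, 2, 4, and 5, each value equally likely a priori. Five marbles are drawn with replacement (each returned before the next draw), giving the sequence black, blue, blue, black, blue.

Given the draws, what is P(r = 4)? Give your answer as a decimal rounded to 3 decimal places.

0.240

The likelihood of the observed sequence under each hypothesis: P(data | r = 1) = (1/6)(5/6)(5/6)(1/6)(5/6) = 0.016075; P(data | r = 2) = (2/6)(4/6)(4/6)(2/6)(4/6) = 0.032922; P(data | r = 4) = (4/6)(2/6)(2/6)(4/6)(2/6) = 0.016461; P(data | r = 5) = (5/6)(1/6)(1/6)(5/6)(1/6) = 0.003215.
Multiplying each by its prior: 1/4 · 0.016075 = 0.0040188, 1/4 · 0.032922 = 0.0082305, 1/4 · 0.016461 = 0.0041152, 1/4 · 0.003215 = 0.00080376; these sum to 0.017168.
By Bayes' rule, P(r = 4 | data) = (0.0041152) / (0.017168) = 0.2397.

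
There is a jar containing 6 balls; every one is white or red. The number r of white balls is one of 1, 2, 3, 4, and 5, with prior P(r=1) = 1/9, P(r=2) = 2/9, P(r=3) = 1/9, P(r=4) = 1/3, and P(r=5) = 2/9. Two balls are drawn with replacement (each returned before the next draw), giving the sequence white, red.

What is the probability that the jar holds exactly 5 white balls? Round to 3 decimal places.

Compute the likelihood of the observed sequence for each case: P(data | r = 1) = (1/6)(5/6) = 5/36; P(data | r = 2) = (2/6)(4/6) = 2/9; P(data | r = 3) = (3/6)(3/6) = 1/4; P(data | r = 4) = (4/6)(2/6) = 2/9; P(data | r = 5) = (5/6)(1/6) = 5/36.
The prior-weighted likelihoods are 1/9 · 5/36 = 5/324, 2/9 · 2/9 = 4/81, 1/9 · 1/4 = 1/36, 1/3 · 2/9 = 2/27, 2/9 · 5/36 = 5/162; these sum to 16/81.
Hence P(r = 5 | data) = (5/162) / (16/81) = 5/32.

0.156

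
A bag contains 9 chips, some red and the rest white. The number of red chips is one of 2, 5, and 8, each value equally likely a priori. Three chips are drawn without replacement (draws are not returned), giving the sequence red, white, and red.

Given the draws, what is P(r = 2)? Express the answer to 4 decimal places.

The likelihood of the observed sequence under each hypothesis: P(data | r = 2) = (2/9)(7/8)(1/7) = 1/36; P(data | r = 5) = (5/9)(4/8)(4/7) = 10/63; P(data | r = 8) = (8/9)(1/8)(7/7) = 1/9.
Weighting by the prior gives 1/3 · 1/36 = 1/108, 1/3 · 10/63 = 10/189, 1/3 · 1/9 = 1/27; summing to 25/252.
So P(r = 2 | data) = (1/108) / (25/252) = 7/75.

0.0933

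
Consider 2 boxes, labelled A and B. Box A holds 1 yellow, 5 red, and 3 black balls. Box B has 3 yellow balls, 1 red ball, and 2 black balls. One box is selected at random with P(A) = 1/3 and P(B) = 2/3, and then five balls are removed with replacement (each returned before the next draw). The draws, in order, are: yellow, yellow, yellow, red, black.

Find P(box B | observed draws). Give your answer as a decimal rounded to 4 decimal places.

Under each hypothesis, the probability of the observed sequence is: P(data | box A) = (1/9)(1/9)(1/9)(5/9)(3/9) = 0.00025403; P(data | box B) = (3/6)(3/6)(3/6)(1/6)(2/6) = 0.0069444.
Weighting by the prior gives 1/3 · 0.00025403 = 8.4675e-05, 2/3 · 0.0069444 = 0.0046296; with total 0.0047143.
Hence P(box B | data) = (0.0046296) / (0.0047143) = 0.98204.

0.9820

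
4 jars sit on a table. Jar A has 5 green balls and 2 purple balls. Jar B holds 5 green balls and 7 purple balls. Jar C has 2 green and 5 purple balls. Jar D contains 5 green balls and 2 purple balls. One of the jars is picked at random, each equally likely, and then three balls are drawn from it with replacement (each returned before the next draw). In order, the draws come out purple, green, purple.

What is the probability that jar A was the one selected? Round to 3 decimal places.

0.144

Compute the likelihood of the observed sequence for each case: P(data | jar A) = (2/7)(5/7)(2/7) = 0.058309; P(data | jar B) = (7/12)(5/12)(7/12) = 0.14178; P(data | jar C) = (5/7)(2/7)(5/7) = 0.14577; P(data | jar D) = (2/7)(5/7)(2/7) = 0.058309.
Weighting by the prior gives 1/4 · 0.058309 = 0.014577, 1/4 · 0.14178 = 0.035446, 1/4 · 0.14577 = 0.036443, 1/4 · 0.058309 = 0.014577; with total 0.10104.
Hence P(jar A | data) = (0.014577) / (0.10104) = 0.14427.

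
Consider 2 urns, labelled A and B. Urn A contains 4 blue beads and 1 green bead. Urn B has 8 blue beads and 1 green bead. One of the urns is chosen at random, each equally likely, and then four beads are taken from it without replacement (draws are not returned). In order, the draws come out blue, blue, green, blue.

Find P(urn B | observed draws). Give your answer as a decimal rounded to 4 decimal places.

0.3571

For each hypothesis, P(data | H) works out to: P(data | urn A) = (4/5)(3/4)(1/3)(2/2) = 1/5; P(data | urn B) = (8/9)(7/8)(1/7)(6/6) = 1/9.
Multiplying each by its prior: 1/2 · 1/5 = 1/10, 1/2 · 1/9 = 1/18; summing to 7/45.
So P(urn B | data) = (1/18) / (7/45) = 5/14.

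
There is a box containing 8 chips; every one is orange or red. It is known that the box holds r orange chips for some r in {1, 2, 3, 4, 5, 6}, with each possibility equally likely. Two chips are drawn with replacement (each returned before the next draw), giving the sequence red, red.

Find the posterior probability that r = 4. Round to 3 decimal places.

0.115

Compute the likelihood of the observed sequence for each case: P(data | r = 1) = (7/8)(7/8) = 49/64; P(data | r = 2) = (6/8)(6/8) = 9/16; P(data | r = 3) = (5/8)(5/8) = 25/64; P(data | r = 4) = (4/8)(4/8) = 1/4; P(data | r = 5) = (3/8)(3/8) = 9/64; P(data | r = 6) = (2/8)(2/8) = 1/16.
Multiplying each by its prior: 1/6 · 49/64 = 49/384, 1/6 · 9/16 = 3/32, 1/6 · 25/64 = 25/384, 1/6 · 1/4 = 1/24, 1/6 · 9/64 = 3/128, 1/6 · 1/16 = 1/96; these sum to 139/384.
Hence P(r = 4 | data) = (1/24) / (139/384) = 16/139.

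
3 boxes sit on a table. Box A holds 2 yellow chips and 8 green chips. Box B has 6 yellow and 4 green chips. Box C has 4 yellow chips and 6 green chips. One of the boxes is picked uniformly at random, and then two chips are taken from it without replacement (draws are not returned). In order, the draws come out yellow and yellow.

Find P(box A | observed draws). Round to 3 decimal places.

0.045

Compute the likelihood of the observed sequence for each case: P(data | box A) = (2/10)(1/9) = 1/45; P(data | box B) = (6/10)(5/9) = 1/3; P(data | box C) = (4/10)(3/9) = 2/15.
Multiplying each by its prior: 1/3 · 1/45 = 1/135, 1/3 · 1/3 = 1/9, 1/3 · 2/15 = 2/45; summing to 22/135.
By Bayes' rule, P(box A | data) = (1/135) / (22/135) = 1/22.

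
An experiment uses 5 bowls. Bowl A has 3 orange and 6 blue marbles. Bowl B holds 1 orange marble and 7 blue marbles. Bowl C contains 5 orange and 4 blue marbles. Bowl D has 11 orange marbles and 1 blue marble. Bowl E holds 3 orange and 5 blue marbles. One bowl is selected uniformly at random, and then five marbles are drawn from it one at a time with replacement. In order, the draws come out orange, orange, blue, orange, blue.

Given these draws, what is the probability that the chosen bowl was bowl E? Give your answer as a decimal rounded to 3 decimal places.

0.265

Under each hypothesis, the probability of the observed sequence is: P(data | bowl A) = (3/9)(3/9)(6/9)(3/9)(6/9) = 0.016461; P(data | bowl B) = (1/8)(1/8)(7/8)(1/8)(7/8) = 0.0014954; P(data | bowl C) = (5/9)(5/9)(4/9)(5/9)(4/9) = 0.03387; P(data | bowl D) = (11/12)(11/12)(1/12)(11/12)(1/12) = 0.005349; P(data | bowl E) = (3/8)(3/8)(5/8)(3/8)(5/8) = 0.020599.
The prior-weighted likelihoods are 1/5 · 0.016461 = 0.0032922, 1/5 · 0.0014954 = 0.00029907, 1/5 · 0.03387 = 0.006774, 1/5 · 0.005349 = 0.0010698, 1/5 · 0.020599 = 0.0041199; summing to 0.015555.
Therefore the posterior P(bowl E | data) = (0.0041199) / (0.015555) = 0.26486.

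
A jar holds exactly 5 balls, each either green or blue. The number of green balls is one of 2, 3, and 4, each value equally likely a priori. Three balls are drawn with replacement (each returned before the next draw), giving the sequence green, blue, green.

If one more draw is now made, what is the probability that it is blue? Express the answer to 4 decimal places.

0.3826

Under each hypothesis, the probability of the observed sequence is: P(data | r = 2) = (2/5)(3/5)(2/5) = 12/125; P(data | r = 3) = (3/5)(2/5)(3/5) = 18/125; P(data | r = 4) = (4/5)(1/5)(4/5) = 16/125.
Weighting by the prior gives 1/3 · 12/125 = 4/125, 1/3 · 18/125 = 6/125, 1/3 · 16/125 = 16/375; with total 46/375.
The posterior is then P(r = 2 | data) = 6/23, P(r = 3 | data) = 9/23, P(r = 4 | data) = 8/23.
So P(blue next | data) = Σ P(blue next | H) P(H | data) = (3/5)(6/23) + (2/5)(9/23) + (1/5)(8/23) = 44/115.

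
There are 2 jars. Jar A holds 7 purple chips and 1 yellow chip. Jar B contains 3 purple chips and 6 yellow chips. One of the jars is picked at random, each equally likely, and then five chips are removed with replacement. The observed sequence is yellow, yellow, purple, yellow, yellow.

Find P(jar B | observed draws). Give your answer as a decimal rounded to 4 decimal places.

0.9968

The likelihood of the observed sequence under each hypothesis: P(data | jar A) = (1/8)(1/8)(7/8)(1/8)(1/8) = 0.00021362; P(data | jar B) = (6/9)(6/9)(3/9)(6/9)(6/9) = 0.065844.
Multiplying each by its prior: 1/2 · 0.00021362 = 0.00010681, 1/2 · 0.065844 = 0.032922; summing to 0.033029.
By Bayes' rule, P(jar B | data) = (0.032922) / (0.033029) = 0.99677.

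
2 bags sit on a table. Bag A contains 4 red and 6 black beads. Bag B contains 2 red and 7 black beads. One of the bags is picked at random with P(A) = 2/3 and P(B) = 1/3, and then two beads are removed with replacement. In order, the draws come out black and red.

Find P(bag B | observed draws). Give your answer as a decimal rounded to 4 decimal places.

0.2648

The likelihood of the observed sequence under each hypothesis: P(data | bag A) = (6/10)(4/10) = 0.24; P(data | bag B) = (7/9)(2/9) = 0.17284.
Multiplying each by its prior: 2/3 · 0.24 = 0.16, 1/3 · 0.17284 = 0.057613; these sum to 0.21761.
So P(bag B | data) = (0.057613) / (0.21761) = 0.26475.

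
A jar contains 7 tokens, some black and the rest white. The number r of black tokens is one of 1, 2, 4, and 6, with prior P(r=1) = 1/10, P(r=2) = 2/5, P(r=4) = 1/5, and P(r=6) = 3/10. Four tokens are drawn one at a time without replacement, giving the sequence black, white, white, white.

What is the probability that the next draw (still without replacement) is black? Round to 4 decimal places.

Under each hypothesis, the probability of the observed sequence is: P(data | r = 1) = (1/7)(6/6)(5/5)(4/4) = 1/7; P(data | r = 2) = (2/7)(5/6)(4/5)(3/4) = 1/7; P(data | r = 4) = (4/7)(3/6)(2/5)(1/4) = 1/35; P(data | r = 6) = (6/7)(1/6)(0/5) = 0.
The prior-weighted likelihoods are 1/10 · 1/7 = 1/70, 2/5 · 1/7 = 2/35, 1/5 · 1/35 = 1/175, 3/10 · 0 = 0; these sum to 27/350.
Normalising, the posterior is P(r = 1 | data) = 5/27, P(r = 2 | data) = 20/27, P(r = 4 | data) = 2/27, P(r = 6 | data) = 0.
The predictive probability is P(black next | data) = (0)(5/27) + (1/3)(20/27) + (1)(2/27) = 26/81.

0.3210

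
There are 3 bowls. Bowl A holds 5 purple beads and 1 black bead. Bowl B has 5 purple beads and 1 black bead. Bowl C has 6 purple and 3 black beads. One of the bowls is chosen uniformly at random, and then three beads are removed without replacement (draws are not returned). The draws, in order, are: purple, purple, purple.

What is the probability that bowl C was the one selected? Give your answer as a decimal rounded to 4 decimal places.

For each hypothesis, P(data | H) works out to: P(data | bowl A) = (5/6)(4/5)(3/4) = 1/2; P(data | bowl B) = (5/6)(4/5)(3/4) = 1/2; P(data | bowl C) = (6/9)(5/8)(4/7) = 5/21.
Multiplying each by its prior: 1/3 · 1/2 = 1/6, 1/3 · 1/2 = 1/6, 1/3 · 5/21 = 5/63; summing to 26/63.
Hence P(bowl C | data) = (5/63) / (26/63) = 5/26.

0.1923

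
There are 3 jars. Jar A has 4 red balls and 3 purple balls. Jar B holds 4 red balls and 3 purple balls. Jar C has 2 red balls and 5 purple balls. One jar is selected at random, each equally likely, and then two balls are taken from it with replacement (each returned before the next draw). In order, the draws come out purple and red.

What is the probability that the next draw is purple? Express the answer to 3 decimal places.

0.513

Compute the likelihood of the observed sequence for each case: P(data | jar A) = (3/7)(4/7) = 12/49; P(data | jar B) = (3/7)(4/7) = 12/49; P(data | jar C) = (5/7)(2/7) = 10/49.
The prior-weighted likelihoods are 1/3 · 12/49 = 4/49, 1/3 · 12/49 = 4/49, 1/3 · 10/49 = 10/147; with total 34/147.
Normalising, the posterior is P(jar A | data) = 6/17, P(jar B | data) = 6/17, P(jar C | data) = 5/17.
Averaging over the posterior, P(purple next | data) = (3/7)(6/17) + (3/7)(6/17) + (5/7)(5/17) = 61/119.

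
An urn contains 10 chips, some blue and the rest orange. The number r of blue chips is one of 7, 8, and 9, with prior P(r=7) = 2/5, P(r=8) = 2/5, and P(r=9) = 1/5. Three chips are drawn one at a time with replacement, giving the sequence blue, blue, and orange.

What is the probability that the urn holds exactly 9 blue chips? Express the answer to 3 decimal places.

0.128

Under each hypothesis, the probability of the observed sequence is: P(data | r = 7) = (7/10)(7/10)(3/10) = 0.147; P(data | r = 8) = (8/10)(8/10)(2/10) = 0.128; P(data | r = 9) = (9/10)(9/10)(1/10) = 0.081.
Weighting by the prior gives 2/5 · 0.147 = 0.0588, 2/5 · 0.128 = 0.0512, 1/5 · 0.081 = 0.0162; with total 0.1262.
Hence P(r = 9 | data) = (0.0162) / (0.1262) = 0.12837.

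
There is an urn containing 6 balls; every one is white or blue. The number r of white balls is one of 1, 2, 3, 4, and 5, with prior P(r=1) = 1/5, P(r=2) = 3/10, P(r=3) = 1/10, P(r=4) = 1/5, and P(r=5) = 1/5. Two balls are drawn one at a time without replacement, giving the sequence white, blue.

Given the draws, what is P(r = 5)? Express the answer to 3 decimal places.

Under each hypothesis, the probability of the observed sequence is: P(data | r = 1) = (1/6)(5/5) = 1/6; P(data | r = 2) = (2/6)(4/5) = 4/15; P(data | r = 3) = (3/6)(3/5) = 3/10; P(data | r = 4) = (4/6)(2/5) = 4/15; P(data | r = 5) = (5/6)(1/5) = 1/6.
The prior-weighted likelihoods are 1/5 · 1/6 = 1/30, 3/10 · 4/15 = 2/25, 1/10 · 3/10 = 3/100, 1/5 · 4/15 = 4/75, 1/5 · 1/6 = 1/30; summing to 23/100.
By Bayes' rule, P(r = 5 | data) = (1/30) / (23/100) = 10/69.

0.145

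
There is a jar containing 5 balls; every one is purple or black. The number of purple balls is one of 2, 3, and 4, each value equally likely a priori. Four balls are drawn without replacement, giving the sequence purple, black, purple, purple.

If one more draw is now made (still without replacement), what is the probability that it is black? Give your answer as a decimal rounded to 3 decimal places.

0.333

The likelihood of the observed sequence under each hypothesis: P(data | r = 2) = (2/5)(3/4)(1/3)(0/2) = 0; P(data | r = 3) = (3/5)(2/4)(2/3)(1/2) = 1/10; P(data | r = 4) = (4/5)(1/4)(3/3)(2/2) = 1/5.
Multiplying each by its prior: 1/3 · 0 = 0, 1/3 · 1/10 = 1/30, 1/3 · 1/5 = 1/15; these sum to 1/10.
Dividing through by the total gives posterior P(r = 2 | data) = 0, P(r = 3 | data) = 1/3, P(r = 4 | data) = 2/3.
Averaging over the posterior, P(black next | data) = (1)(1/3) + (0)(2/3) = 1/3.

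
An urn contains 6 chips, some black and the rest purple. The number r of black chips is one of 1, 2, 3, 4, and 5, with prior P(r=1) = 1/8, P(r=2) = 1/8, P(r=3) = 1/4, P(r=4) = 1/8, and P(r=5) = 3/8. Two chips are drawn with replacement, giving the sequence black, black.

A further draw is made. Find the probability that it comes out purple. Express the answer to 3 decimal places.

For each hypothesis, P(data | H) works out to: P(data | r = 1) = (1/6)(1/6) = 1/36; P(data | r = 2) = (2/6)(2/6) = 1/9; P(data | r = 3) = (3/6)(3/6) = 1/4; P(data | r = 4) = (4/6)(4/6) = 4/9; P(data | r = 5) = (5/6)(5/6) = 25/36.
Weighting by the prior gives 1/8 · 1/36 = 1/288, 1/8 · 1/9 = 1/72, 1/4 · 1/4 = 1/16, 1/8 · 4/9 = 1/18, 3/8 · 25/36 = 25/96; with total 19/48.
Dividing through by the total gives posterior P(r = 1 | data) = 1/114, P(r = 2 | data) = 2/57, P(r = 3 | data) = 3/19, P(r = 4 | data) = 8/57, P(r = 5 | data) = 25/38.
Averaging over the posterior, P(purple next | data) = (5/6)(1/114) + (2/3)(2/57) + (1/2)(3/19) + (1/3)(8/57) + (1/6)(25/38) = 91/342.

0.266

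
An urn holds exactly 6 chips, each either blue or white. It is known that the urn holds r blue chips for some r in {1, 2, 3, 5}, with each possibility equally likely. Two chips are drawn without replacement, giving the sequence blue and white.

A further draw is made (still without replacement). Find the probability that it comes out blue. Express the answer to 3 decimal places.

0.426

For each hypothesis, P(data | H) works out to: P(data | r = 1) = (1/6)(5/5) = 1/6; P(data | r = 2) = (2/6)(4/5) = 4/15; P(data | r = 3) = (3/6)(3/5) = 3/10; P(data | r = 5) = (5/6)(1/5) = 1/6.
Weighting by the prior gives 1/4 · 1/6 = 1/24, 1/4 · 4/15 = 1/15, 1/4 · 3/10 = 3/40, 1/4 · 1/6 = 1/24; with total 9/40.
Dividing through by the total gives posterior P(r = 1 | data) = 5/27, P(r = 2 | data) = 8/27, P(r = 3 | data) = 1/3, P(r = 5 | data) = 5/27.
The predictive probability is P(blue next | data) = (0)(5/27) + (1/4)(8/27) + (1/2)(1/3) + (1)(5/27) = 23/54.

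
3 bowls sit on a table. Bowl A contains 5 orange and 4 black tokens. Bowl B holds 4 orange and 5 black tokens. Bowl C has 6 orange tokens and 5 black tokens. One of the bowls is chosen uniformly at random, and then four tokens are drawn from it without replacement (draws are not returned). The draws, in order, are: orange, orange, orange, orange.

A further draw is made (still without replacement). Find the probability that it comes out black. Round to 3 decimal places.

0.775

Under each hypothesis, the probability of the observed sequence is: P(data | bowl A) = (5/9)(4/8)(3/7)(2/6) = 0.039683; P(data | bowl B) = (4/9)(3/8)(2/7)(1/6) = 0.0079365; P(data | bowl C) = (6/11)(5/10)(4/9)(3/8) = 0.045455.
Weighting by the prior gives 1/3 · 0.039683 = 0.013228, 1/3 · 0.0079365 = 0.0026455, 1/3 · 0.045455 = 0.015152; summing to 0.031025.
Dividing through by the total gives posterior P(bowl A | data) = 0.42636, P(bowl B | data) = 0.085271, P(bowl C | data) = 0.48837.
So P(black next | data) = Σ P(black next | H) P(H | data) = (4/5)(0.42636) + (1)(0.085271) + (5/7)(0.48837) = 0.77519.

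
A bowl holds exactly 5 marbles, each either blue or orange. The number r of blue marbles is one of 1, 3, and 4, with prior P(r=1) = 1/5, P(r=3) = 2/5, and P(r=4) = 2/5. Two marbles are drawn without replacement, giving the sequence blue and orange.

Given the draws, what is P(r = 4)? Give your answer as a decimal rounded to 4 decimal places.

Under each hypothesis, the probability of the observed sequence is: P(data | r = 1) = (1/5)(4/4) = 1/5; P(data | r = 3) = (3/5)(2/4) = 3/10; P(data | r = 4) = (4/5)(1/4) = 1/5.
Multiplying each by its prior: 1/5 · 1/5 = 1/25, 2/5 · 3/10 = 3/25, 2/5 · 1/5 = 2/25; summing to 6/25.
By Bayes' rule, P(r = 4 | data) = (2/25) / (6/25) = 1/3.

0.3333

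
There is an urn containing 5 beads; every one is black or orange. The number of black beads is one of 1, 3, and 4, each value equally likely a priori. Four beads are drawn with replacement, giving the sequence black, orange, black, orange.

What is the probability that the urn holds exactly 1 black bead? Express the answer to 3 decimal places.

0.235

The likelihood of the observed sequence under each hypothesis: P(data | r = 1) = (1/5)(4/5)(1/5)(4/5) = 0.0256; P(data | r = 3) = (3/5)(2/5)(3/5)(2/5) = 0.0576; P(data | r = 4) = (4/5)(1/5)(4/5)(1/5) = 0.0256.
The prior-weighted likelihoods are 1/3 · 0.0256 = 0.0085333, 1/3 · 0.0576 = 0.0192, 1/3 · 0.0256 = 0.0085333; these sum to 0.036267.
Hence P(r = 1 | data) = (0.0085333) / (0.036267) = 0.23529.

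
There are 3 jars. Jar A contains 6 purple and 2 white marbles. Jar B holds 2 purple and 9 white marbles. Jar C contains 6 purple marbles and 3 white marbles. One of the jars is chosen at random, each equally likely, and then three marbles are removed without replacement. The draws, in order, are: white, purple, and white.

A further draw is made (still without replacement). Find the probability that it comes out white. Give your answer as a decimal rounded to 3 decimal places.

For each hypothesis, P(data | H) works out to: P(data | jar A) = (2/8)(6/7)(1/6) = 0.035714; P(data | jar B) = (9/11)(2/10)(8/9) = 0.14545; P(data | jar C) = (3/9)(6/8)(2/7) = 0.071429.
The prior-weighted likelihoods are 1/3 · 0.035714 = 0.011905, 1/3 · 0.14545 = 0.048485, 1/3 · 0.071429 = 0.02381; with total 0.084199.
Dividing through by the total gives posterior P(jar A | data) = 0.14139, P(jar B | data) = 0.57584, P(jar C | data) = 0.28278.
The predictive probability is P(white next | data) = (0)(0.14139) + (7/8)(0.57584) + (1/6)(0.28278) = 0.55099.

0.551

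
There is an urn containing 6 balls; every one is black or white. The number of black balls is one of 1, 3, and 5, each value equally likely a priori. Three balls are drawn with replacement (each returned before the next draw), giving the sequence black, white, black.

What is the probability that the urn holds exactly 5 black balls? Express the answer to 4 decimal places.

0.4386

For each hypothesis, P(data | H) works out to: P(data | r = 1) = (1/6)(5/6)(1/6) = 5/216; P(data | r = 3) = (3/6)(3/6)(3/6) = 1/8; P(data | r = 5) = (5/6)(1/6)(5/6) = 25/216.
The prior-weighted likelihoods are 1/3 · 5/216 = 5/648, 1/3 · 1/8 = 1/24, 1/3 · 25/216 = 25/648; these sum to 19/216.
By Bayes' rule, P(r = 5 | data) = (25/648) / (19/216) = 25/57.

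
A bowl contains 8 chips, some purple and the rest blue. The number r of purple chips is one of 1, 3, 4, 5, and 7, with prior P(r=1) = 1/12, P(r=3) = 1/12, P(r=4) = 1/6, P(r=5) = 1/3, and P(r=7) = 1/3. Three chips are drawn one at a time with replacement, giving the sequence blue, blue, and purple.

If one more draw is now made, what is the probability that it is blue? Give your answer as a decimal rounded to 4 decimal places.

Under each hypothesis, the probability of the observed sequence is: P(data | r = 1) = (7/8)(7/8)(1/8) = 0.095703; P(data | r = 3) = (5/8)(5/8)(3/8) = 0.14648; P(data | r = 4) = (4/8)(4/8)(4/8) = 0.125; P(data | r = 5) = (3/8)(3/8)(5/8) = 0.087891; P(data | r = 7) = (1/8)(1/8)(7/8) = 0.013672.
The prior-weighted likelihoods are 1/12 · 0.095703 = 0.0079753, 1/12 · 0.14648 = 0.012207, 1/6 · 0.125 = 0.020833, 1/3 · 0.087891 = 0.029297, 1/3 · 0.013672 = 0.0045573; summing to 0.07487.
The posterior is then P(r = 1 | data) = 0.10652, P(r = 3 | data) = 0.16304, P(r = 4 | data) = 0.27826, P(r = 5 | data) = 0.3913, P(r = 7 | data) = 0.06087.
Averaging over the posterior, P(blue next | data) = (7/8)(0.10652) + (5/8)(0.16304) + (1/2)(0.27826) + (3/8)(0.3913) + (1/8)(0.06087) = 0.48859.

0.4886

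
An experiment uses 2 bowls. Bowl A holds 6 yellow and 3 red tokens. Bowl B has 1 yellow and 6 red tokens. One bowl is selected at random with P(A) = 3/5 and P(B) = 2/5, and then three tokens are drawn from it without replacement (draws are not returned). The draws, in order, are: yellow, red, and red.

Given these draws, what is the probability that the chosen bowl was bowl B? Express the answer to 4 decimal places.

The likelihood of the observed sequence under each hypothesis: P(data | bowl A) = (6/9)(3/8)(2/7) = 1/14; P(data | bowl B) = (1/7)(6/6)(5/5) = 1/7.
The prior-weighted likelihoods are 3/5 · 1/14 = 3/70, 2/5 · 1/7 = 2/35; these sum to 1/10.
Hence P(bowl B | data) = (2/35) / (1/10) = 4/7.

0.5714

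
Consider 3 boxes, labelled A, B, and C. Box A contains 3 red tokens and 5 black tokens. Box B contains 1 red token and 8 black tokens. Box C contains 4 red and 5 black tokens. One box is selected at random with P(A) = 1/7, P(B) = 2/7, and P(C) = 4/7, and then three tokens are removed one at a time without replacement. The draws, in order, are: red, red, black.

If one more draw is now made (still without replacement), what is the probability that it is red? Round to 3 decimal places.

0.312

For each hypothesis, P(data | H) works out to: P(data | box A) = (3/8)(2/7)(5/6) = 0.089286; P(data | box B) = (1/9)(0/8) = 0; P(data | box C) = (4/9)(3/8)(5/7) = 0.11905.
Weighting by the prior gives 1/7 · 0.089286 = 0.012755, 2/7 · 0 = 0, 4/7 · 0.11905 = 0.068027; with total 0.080782.
Normalising, the posterior is P(box A | data) = 0.15789, P(box B | data) = 0, P(box C | data) = 0.84211.
The predictive probability is P(red next | data) = (1/5)(0.15789) + (1/3)(0.84211) = 0.31228.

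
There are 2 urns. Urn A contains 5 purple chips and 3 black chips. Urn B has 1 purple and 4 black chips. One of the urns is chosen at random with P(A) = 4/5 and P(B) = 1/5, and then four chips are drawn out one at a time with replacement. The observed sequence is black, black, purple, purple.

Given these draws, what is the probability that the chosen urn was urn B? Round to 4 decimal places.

Under each hypothesis, the probability of the observed sequence is: P(data | urn A) = (3/8)(3/8)(5/8)(5/8) = 0.054932; P(data | urn B) = (4/5)(4/5)(1/5)(1/5) = 0.0256.
Weighting by the prior gives 4/5 · 0.054932 = 0.043945, 1/5 · 0.0256 = 0.00512; these sum to 0.049065.
So P(urn B | data) = (0.00512) / (0.049065) = 0.10435.

0.1044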